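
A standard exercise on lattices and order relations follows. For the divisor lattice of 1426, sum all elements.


sigma(n) = sum of divisors.
Divisors of 1426: [1, 2, 23, 31, 46, 62, 713, 1426]
Sum = 2304


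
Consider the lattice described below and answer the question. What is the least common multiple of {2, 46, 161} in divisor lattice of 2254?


In a divisor lattice, join = lcm (least common multiple).
Compute lcm iteratively: start with first element, then lcm(current, next).
Elements: [2, 46, 161]
lcm(2,46) = 46
lcm(46,161) = 322
Final lcm = 322


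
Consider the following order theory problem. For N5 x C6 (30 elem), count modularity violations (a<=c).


Modular law: if a <= c then a v (b ^ c) = (a v b) ^ c.
Check all triples (a,b,c) with a <= c among 30 elements.
  e.g. a=(a,0), b=(c,0), c=(b,0): lhs=(a,0) != rhs=(b,0)
  e.g. a=(a,0), b=(c,1), c=(b,0): lhs=(a,0) != rhs=(b,0)
Total violating triples: 126


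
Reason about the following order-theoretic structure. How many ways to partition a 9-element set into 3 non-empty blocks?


S(n,k) = k*S(n-1,k) + S(n-1,k-1).
S(8,3) = 966, S(8,2) = 127
S(9,3) = 3*966 + 127 = 2898 + 127
S(9,3) = 3025


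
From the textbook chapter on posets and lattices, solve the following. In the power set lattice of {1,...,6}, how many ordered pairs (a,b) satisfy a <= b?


The order relation is {(a,b) : a <= b}, reflexive so it includes (a,a).
Examples: ({},{}), ({},{1,2}), ({},{1,2,3}), ({},{1,2,3,4}), ({},{1,2,3,4,5}), ...
Total ordered pairs: 729


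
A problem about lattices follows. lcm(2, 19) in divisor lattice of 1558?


Join=lcm.
gcd(2,19)=1
lcm=38


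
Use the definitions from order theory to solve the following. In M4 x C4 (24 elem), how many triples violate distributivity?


Distributive law: a ^ (b v c) = (a ^ b) v (a ^ c).
Check all 24^3 = 13824 ordered triples (a,b,c).
  e.g. a=(a1,0), b=(a2,0), c=(a3,0): lhs=(a1,0) != rhs=(0,0)
  e.g. a=(a1,0), b=(a2,0), c=(a3,1): lhs=(a1,0) != rhs=(0,0)
Total violating triples: 1536


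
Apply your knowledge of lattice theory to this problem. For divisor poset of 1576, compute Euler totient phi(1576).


phi(n) = n * prod_{p|n} (1 - 1/p).
Prime divisors of 1576: [2, 197]
phi(1576) = 1576 * (1 - 1/2) * (1 - 1/197)
phi(1576) = 784


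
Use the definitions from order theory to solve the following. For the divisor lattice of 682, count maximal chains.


A maximal chain goes from the minimum element to a maximal element via cover relations.
Counting all min-to-max paths in the cover graph.
Total maximal chains: 6


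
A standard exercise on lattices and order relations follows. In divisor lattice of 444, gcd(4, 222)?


Meet=gcd.
gcd(4,222)=2


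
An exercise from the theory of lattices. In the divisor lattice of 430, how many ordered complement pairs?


Complement pair (a,b): a meet b = bottom, a join b = top.
Here: gcd(a,b)=1 and lcm(a,b)=430, i.e. a*b=430 with a,b coprime.
Pairs found: (1,430), (2,215), (5,86), (10,43), ... (4 more)
Total ordered pairs: 8


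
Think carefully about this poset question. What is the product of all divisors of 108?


Divisors of 108: [1, 2, 3, 4, 6, 9, 12, 18, 27, 36, 54, 108]
Product = n^(d(n)/2) = 108^(12/2)
Product = 1586874322944


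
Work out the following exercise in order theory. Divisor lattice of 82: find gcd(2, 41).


In a divisor lattice, meet = gcd (greatest common divisor).
By Euclidean algorithm or factoring: gcd(2,41) = 1


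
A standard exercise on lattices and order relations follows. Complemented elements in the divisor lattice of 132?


An element a is complemented if some b has a meet b = bottom, a join b = top.
a is complemented iff gcd(a, n/a)=1, i.e. a is a unitary divisor of 132.
Complemented elements: 1, 3, 4, 11, 12, 33, ... (2 more)
Count: 8


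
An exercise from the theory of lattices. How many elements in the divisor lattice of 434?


Divisors of 434: [1, 2, 7, 14, 31, 62, 217, 434]
Count: 8


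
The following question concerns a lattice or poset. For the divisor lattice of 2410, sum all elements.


sigma(n) = sum of divisors.
Divisors of 2410: [1, 2, 5, 10, 241, 482, 1205, 2410]
Sum = 4356


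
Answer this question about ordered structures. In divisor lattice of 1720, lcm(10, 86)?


Join=lcm.
gcd(10,86)=2
lcm=430


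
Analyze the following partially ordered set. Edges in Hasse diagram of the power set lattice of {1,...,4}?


A cover relation a -< b holds when a < b with no c strictly between.
Cover relations:
  {} -< {1}
  {} -< {2}
  {} -< {3}
  {} -< {4}
  {1} -< {1,2}
  {1} -< {1,3}
  {1} -< {1,4}
  {2} -< {1,2}
  ...24 more
Total: 32


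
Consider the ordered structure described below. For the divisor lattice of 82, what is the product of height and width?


Height = length of longest chain minus 1; width = size of largest antichain.
A maximum chain: 1 | 41 | 82  (height 2).
A maximum antichain: {2, 41}  (width 2).
Product = 2 * 2 = 4


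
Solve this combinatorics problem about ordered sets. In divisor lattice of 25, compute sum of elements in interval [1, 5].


Interval [1,5] in divisors of 25: [1, 5]
Sum = 6


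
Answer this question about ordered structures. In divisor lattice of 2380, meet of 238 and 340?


In a divisor lattice, meet = gcd (greatest common divisor).
By Euclidean algorithm or factoring: gcd(238,340) = 34


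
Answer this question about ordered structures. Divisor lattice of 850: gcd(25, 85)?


Meet=gcd.
gcd(25,85)=5


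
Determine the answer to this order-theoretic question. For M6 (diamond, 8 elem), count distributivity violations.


Distributive law: a ^ (b v c) = (a ^ b) v (a ^ c).
Check all 8^3 = 512 ordered triples (a,b,c).
  e.g. a=a1, b=a2, c=a3: lhs=a1 != rhs=0
  e.g. a=a1, b=a2, c=a4: lhs=a1 != rhs=0
Total violating triples: 120


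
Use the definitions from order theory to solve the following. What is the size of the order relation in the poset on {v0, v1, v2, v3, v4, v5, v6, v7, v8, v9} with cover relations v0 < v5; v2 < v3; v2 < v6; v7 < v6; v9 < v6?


The order relation is {(a,b) : a <= b}, reflexive so it includes (a,a).
Examples: (v0,v0), (v0,v5), (v1,v1), (v2,v2), (v2,v3), ...
Total ordered pairs: 15


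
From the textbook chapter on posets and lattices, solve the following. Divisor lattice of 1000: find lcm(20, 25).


In a divisor lattice, join = lcm (least common multiple).
gcd(20,25) = 5
lcm(20,25) = 20*25/gcd = 500/5 = 100


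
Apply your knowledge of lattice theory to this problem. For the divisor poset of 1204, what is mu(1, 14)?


In a divisor lattice, mu(a,b) = mu(b/a) where mu is the classical Mobius function.
b/a = 14/1 = 14
Prime factorization of 14: primes [2, 7]
14 is squarefree with 2 prime factor(s), so mu(14) = (-1)^2 = 1


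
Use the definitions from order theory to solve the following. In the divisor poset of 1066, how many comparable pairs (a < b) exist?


A comparable pair {a,b} has a < b or b < a in the order.
Count unordered pairs where one element is strictly below the other.
Examples: {1,2}, {1,13}, {1,26}, {1,41}, ...
Total comparable pairs: 19


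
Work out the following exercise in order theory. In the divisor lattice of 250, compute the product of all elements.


Divisors of 250: [1, 2, 5, 10, 25, 50, 125, 250]
Product = n^(d(n)/2) = 250^(8/2)
Product = 3906250000


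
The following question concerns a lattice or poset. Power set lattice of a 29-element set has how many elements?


Power set = 2^n.
2^29 = 536870912


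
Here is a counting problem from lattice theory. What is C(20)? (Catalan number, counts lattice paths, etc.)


C(n) = C(2n, n) / (n+1).
C(40, 20) = 137846528820
C(20) = 137846528820 / 21 = 6564120420


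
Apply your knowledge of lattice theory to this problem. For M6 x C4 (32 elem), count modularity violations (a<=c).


Modular law: if a <= c then a v (b ^ c) = (a v b) ^ c.
Check all triples (a,b,c) with a <= c among 32 elements.
This lattice is modular (diamonds M_m and their chain-products are modular).
Total violating triples: 0


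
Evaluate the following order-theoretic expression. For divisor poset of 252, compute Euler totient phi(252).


phi(n) = n * prod_{p|n} (1 - 1/p).
Prime divisors of 252: [2, 3, 7]
phi(252) = 252 * (1 - 1/2) * (1 - 1/3) * (1 - 1/7)
phi(252) = 72


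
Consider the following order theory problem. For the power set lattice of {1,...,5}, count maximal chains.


A maximal chain goes from the minimum element to a maximal element via cover relations.
Counting all min-to-max paths in the cover graph.
Total maximal chains: 120


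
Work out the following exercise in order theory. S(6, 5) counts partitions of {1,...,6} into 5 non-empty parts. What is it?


S(n,k) = k*S(n-1,k) + S(n-1,k-1).
S(5,5) = 1, S(5,4) = 10
S(6,5) = 5*1 + 10 = 5 + 10
S(6,5) = 15


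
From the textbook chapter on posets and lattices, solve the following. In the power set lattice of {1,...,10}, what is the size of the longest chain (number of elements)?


A chain is a totally ordered subset; we count the number of elements in a maximum chain.
Compute, for each element x, the size of the longest chain ending at x:
  {}: 1
  {1}: 2
  {2}: 2
  {3}: 2
  {4}: 2
  {5}: 2
  ...
A maximum chain: {} < {1} < {1,2} < {1,2,3} < {1,2,3,4} < {1,2,3,4,5} < {1,2,3,4,5,6} < {1,2,3,4,5,6,7} < {1,2,3,4,5,6,7,8} < {1,2,3,4,5,6,7,8,9} < {1,2,3,4,5,6,7,8,9,10}
Number of elements in the longest chain: 11


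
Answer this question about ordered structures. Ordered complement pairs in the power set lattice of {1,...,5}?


Complement pair (a,b): a meet b = bottom, a join b = top.
Here: A intersect B = {} and A union B = {1,...,5}.
Pairs found: ({},{1,2,3,4,5}), ({1},{2,3,4,5}), ({2},{1,3,4,5}), ({3},{1,2,4,5}), ... (28 more)
Total ordered pairs: 32


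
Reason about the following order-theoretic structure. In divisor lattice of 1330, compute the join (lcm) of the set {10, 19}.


In a divisor lattice, join = lcm (least common multiple).
Compute lcm iteratively: start with first element, then lcm(current, next).
Elements: [10, 19]
lcm(10,19) = 190
Final lcm = 190


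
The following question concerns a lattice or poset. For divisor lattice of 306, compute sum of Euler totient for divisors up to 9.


Divisors of 306 up to 9: [1, 2, 3, 6, 9]
phi values: [1, 1, 2, 2, 6]
Sum = 12


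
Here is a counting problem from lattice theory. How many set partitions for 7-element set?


B(n) = number of set partitions of an n-element set.
B(n) satisfies the recurrence: B(n+1) = sum_k C(n,k)*B(k).
B(7) = 877


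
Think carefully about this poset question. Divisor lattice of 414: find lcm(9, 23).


In a divisor lattice, join = lcm (least common multiple).
gcd(9,23) = 1
lcm(9,23) = 9*23/gcd = 207/1 = 207


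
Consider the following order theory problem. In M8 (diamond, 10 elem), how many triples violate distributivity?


Distributive law: a ^ (b v c) = (a ^ b) v (a ^ c).
Check all 10^3 = 1000 ordered triples (a,b,c).
  e.g. a=a1, b=a2, c=a3: lhs=a1 != rhs=0
  e.g. a=a1, b=a2, c=a4: lhs=a1 != rhs=0
Total violating triples: 336


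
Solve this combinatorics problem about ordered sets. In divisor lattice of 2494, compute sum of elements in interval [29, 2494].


Interval [29,2494] in divisors of 2494: [29, 58, 1247, 2494]
Sum = 3828


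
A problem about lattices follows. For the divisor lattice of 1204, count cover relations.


A cover relation a -< b holds when a < b with no c strictly between.
Cover relations:
  1 -< 2
  1 -< 7
  1 -< 43
  2 -< 4
  2 -< 14
  2 -< 86
  4 -< 28
  4 -< 172
  ...12 more
Total: 20


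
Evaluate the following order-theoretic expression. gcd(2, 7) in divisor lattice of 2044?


Meet=gcd.
gcd(2,7)=1


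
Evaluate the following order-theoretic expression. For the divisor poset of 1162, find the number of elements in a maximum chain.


A chain is a totally ordered subset; we count the number of elements in a maximum chain.
Compute, for each element x, the size of the longest chain ending at x:
  1: 1
  2: 2
  7: 2
  83: 2
  14: 3
  166: 3
  ...
A maximum chain: 1 < 2 < 14 < 1162
Number of elements in the longest chain: 4


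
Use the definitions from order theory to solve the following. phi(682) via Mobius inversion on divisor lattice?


phi(n) = n * prod_{p|n} (1 - 1/p).
Prime divisors of 682: [2, 11, 31]
phi(682) = 682 * (1 - 1/2) * (1 - 1/11) * (1 - 1/31)
phi(682) = 300


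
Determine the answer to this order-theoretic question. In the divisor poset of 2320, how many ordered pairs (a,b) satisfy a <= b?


The order relation is {(a,b) : a <= b}, reflexive so it includes (a,a).
Examples: (1,1), (1,10), (1,116), (1,1160), (1,145), ...
Total ordered pairs: 135


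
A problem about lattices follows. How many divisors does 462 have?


Divisors of 462: [1, 2, 3, 6, 7, 11, 14, 21, 22, 33, 42, 66, 77, 154, 231, 462]
Count: 16


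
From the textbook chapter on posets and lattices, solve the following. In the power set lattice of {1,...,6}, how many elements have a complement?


An element a is complemented if some b has a meet b = bottom, a join b = top.
every subset A has complement S\A, so all elements are complemented.
Complemented elements: {}, {1}, {2}, {3}, {4}, {5}, ... (58 more)
Count: 64


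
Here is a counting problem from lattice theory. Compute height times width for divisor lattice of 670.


Height = length of longest chain minus 1; width = size of largest antichain.
A maximum chain: 1 | 67 | 335 | 670  (height 3).
A maximum antichain: {2, 5, 67}  (width 3).
Product = 3 * 3 = 9


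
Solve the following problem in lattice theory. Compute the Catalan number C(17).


C(n) = C(2n, n) / (n+1).
C(34, 17) = 2333606220
C(17) = 2333606220 / 18 = 129644790


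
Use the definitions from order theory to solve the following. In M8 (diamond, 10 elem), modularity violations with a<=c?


Modular law: if a <= c then a v (b ^ c) = (a v b) ^ c.
Check all triples (a,b,c) with a <= c among 10 elements.
This lattice is modular (diamonds M_m and their chain-products are modular).
Total violating triples: 0


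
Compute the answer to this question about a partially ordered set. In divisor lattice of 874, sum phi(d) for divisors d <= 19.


Divisors of 874 up to 19: [1, 2, 19]
phi values: [1, 1, 18]
Sum = 20


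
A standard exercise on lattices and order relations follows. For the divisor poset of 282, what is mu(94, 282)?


In a divisor lattice, mu(a,b) = mu(b/a) where mu is the classical Mobius function.
b/a = 282/94 = 3
Prime factorization of 3: primes [3]
3 is squarefree with 1 prime factor(s), so mu(3) = (-1)^1 = -1


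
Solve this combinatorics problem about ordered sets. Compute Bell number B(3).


B(n) = number of set partitions of an n-element set.
B(n) satisfies the recurrence: B(n+1) = sum_k C(n,k)*B(k).
B(3) = 5


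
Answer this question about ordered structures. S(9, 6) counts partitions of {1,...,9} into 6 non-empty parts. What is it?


S(n,k) = k*S(n-1,k) + S(n-1,k-1).
S(8,6) = 266, S(8,5) = 1050
S(9,6) = 6*266 + 1050 = 1596 + 1050
S(9,6) = 2646


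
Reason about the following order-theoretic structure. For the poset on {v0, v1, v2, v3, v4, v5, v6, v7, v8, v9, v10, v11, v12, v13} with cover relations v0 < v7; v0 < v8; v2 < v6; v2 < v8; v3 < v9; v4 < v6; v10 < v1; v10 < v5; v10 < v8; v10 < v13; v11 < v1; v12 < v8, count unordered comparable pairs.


A comparable pair {a,b} has a < b or b < a in the order.
Count unordered pairs where one element is strictly below the other.
Examples: {v0,v7}, {v0,v8}, {v1,v10}, {v1,v11}, ...
Total comparable pairs: 12


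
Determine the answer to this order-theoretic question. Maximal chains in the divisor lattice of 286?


A maximal chain goes from the minimum element to a maximal element via cover relations.
Counting all min-to-max paths in the cover graph.
Total maximal chains: 6


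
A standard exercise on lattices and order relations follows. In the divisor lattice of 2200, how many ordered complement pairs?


Complement pair (a,b): a meet b = bottom, a join b = top.
Here: gcd(a,b)=1 and lcm(a,b)=2200, i.e. a*b=2200 with a,b coprime.
Pairs found: (1,2200), (8,275), (11,200), (25,88), ... (4 more)
Total ordered pairs: 8


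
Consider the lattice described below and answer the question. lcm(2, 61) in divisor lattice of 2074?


Join=lcm.
gcd(2,61)=1
lcm=122


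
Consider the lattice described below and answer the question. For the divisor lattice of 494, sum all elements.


sigma(n) = sum of divisors.
Divisors of 494: [1, 2, 13, 19, 26, 38, 247, 494]
Sum = 840


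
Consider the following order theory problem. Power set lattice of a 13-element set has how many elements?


Power set = 2^n.
2^13 = 8192


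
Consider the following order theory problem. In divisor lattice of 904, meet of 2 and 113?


In a divisor lattice, meet = gcd (greatest common divisor).
By Euclidean algorithm or factoring: gcd(2,113) = 1


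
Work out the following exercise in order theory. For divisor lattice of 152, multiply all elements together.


Divisors of 152: [1, 2, 4, 8, 19, 38, 76, 152]
Product = n^(d(n)/2) = 152^(8/2)
Product = 533794816


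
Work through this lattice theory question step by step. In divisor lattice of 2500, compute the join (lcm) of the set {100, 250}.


In a divisor lattice, join = lcm (least common multiple).
Compute lcm iteratively: start with first element, then lcm(current, next).
Elements: [100, 250]
lcm(100,250) = 500
Final lcm = 500


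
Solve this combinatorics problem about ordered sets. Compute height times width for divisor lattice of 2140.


Height = length of longest chain minus 1; width = size of largest antichain.
A maximum chain: 1 | 107 | 535 | 1070 | 2140  (height 4).
A maximum antichain: {4, 10, 214, 535}  (width 4).
Product = 4 * 4 = 16


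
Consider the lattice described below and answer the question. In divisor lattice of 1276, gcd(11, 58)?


Meet=gcd.
gcd(11,58)=1


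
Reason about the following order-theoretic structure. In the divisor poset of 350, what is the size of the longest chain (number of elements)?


A chain is a totally ordered subset; we count the number of elements in a maximum chain.
Compute, for each element x, the size of the longest chain ending at x:
  1: 1
  2: 2
  5: 2
  7: 2
  25: 3
  10: 3
  ...
A maximum chain: 1 < 2 < 10 < 50 < 350
Number of elements in the longest chain: 5


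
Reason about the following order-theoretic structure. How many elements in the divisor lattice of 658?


Divisors of 658: [1, 2, 7, 14, 47, 94, 329, 658]
Count: 8


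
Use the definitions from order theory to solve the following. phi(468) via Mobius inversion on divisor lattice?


phi(n) = n * prod_{p|n} (1 - 1/p).
Prime divisors of 468: [2, 3, 13]
phi(468) = 468 * (1 - 1/2) * (1 - 1/3) * (1 - 1/13)
phi(468) = 144


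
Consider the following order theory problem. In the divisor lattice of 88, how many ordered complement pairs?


Complement pair (a,b): a meet b = bottom, a join b = top.
Here: gcd(a,b)=1 and lcm(a,b)=88, i.e. a*b=88 with a,b coprime.
Pairs found: (1,88), (8,11), (11,8), (88,1)
Total ordered pairs: 4


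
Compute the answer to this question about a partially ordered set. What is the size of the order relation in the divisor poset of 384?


The order relation is {(a,b) : a <= b}, reflexive so it includes (a,a).
Examples: (1,1), (1,12), (1,128), (1,16), (1,192), ...
Total ordered pairs: 108


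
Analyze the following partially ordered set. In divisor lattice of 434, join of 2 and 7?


In a divisor lattice, join = lcm (least common multiple).
gcd(2,7) = 1
lcm(2,7) = 2*7/gcd = 14/1 = 14


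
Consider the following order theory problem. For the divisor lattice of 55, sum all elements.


sigma(n) = sum of divisors.
Divisors of 55: [1, 5, 11, 55]
Sum = 72


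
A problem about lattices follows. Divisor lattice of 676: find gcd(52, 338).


In a divisor lattice, meet = gcd (greatest common divisor).
By Euclidean algorithm or factoring: gcd(52,338) = 26


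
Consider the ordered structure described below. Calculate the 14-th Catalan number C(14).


C(n) = C(2n, n) / (n+1).
C(28, 14) = 40116600
C(14) = 40116600 / 15 = 2674440


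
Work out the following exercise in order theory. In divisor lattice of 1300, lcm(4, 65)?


Join=lcm.
gcd(4,65)=1
lcm=260


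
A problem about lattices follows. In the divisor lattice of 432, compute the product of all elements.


Divisors of 432: [1, 2, 3, 4, 6, 8, 9, 12, 16, 18, 24, 27, 36, 48, 54, 72, 108, 144, 216, 432]
Product = n^(d(n)/2) = 432^(20/2)
Product = 226379693794030958489370624


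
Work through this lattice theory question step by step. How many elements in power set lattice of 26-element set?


Power set = 2^n.
2^26 = 67108864


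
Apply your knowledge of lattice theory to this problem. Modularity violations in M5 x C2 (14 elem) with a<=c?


Modular law: if a <= c then a v (b ^ c) = (a v b) ^ c.
Check all triples (a,b,c) with a <= c among 14 elements.
This lattice is modular (diamonds M_m and their chain-products are modular).
Total violating triples: 0


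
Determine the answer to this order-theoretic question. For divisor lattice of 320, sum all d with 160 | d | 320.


Interval [160,320] in divisors of 320: [160, 320]
Sum = 480


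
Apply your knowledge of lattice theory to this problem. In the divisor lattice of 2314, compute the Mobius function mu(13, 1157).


In a divisor lattice, mu(a,b) = mu(b/a) where mu is the classical Mobius function.
b/a = 1157/13 = 89
Prime factorization of 89: primes [89]
89 is squarefree with 1 prime factor(s), so mu(89) = (-1)^1 = -1


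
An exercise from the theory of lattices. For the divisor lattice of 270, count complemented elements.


An element a is complemented if some b has a meet b = bottom, a join b = top.
a is complemented iff gcd(a, n/a)=1, i.e. a is a unitary divisor of 270.
Complemented elements: 1, 2, 5, 10, 27, 54, ... (2 more)
Count: 8


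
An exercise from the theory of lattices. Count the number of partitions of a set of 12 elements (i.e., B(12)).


B(n) = number of set partitions of an n-element set.
B(n) satisfies the recurrence: B(n+1) = sum_k C(n,k)*B(k).
B(12) = 4213597


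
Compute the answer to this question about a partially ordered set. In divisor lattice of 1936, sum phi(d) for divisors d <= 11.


Divisors of 1936 up to 11: [1, 2, 4, 8, 11]
phi values: [1, 1, 2, 4, 10]
Sum = 18


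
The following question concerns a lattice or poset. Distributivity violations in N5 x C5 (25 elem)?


Distributive law: a ^ (b v c) = (a ^ b) v (a ^ c).
Check all 25^3 = 15625 ordered triples (a,b,c).
  e.g. a=(b,0), b=(a,0), c=(c,0): lhs=(b,0) != rhs=(a,0)
  e.g. a=(b,0), b=(a,0), c=(c,1): lhs=(b,0) != rhs=(a,0)
Total violating triples: 250


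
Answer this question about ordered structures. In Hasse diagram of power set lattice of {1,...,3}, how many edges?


A cover relation a -< b holds when a < b with no c strictly between.
Cover relations:
  {} -< {1}
  {} -< {2}
  {} -< {3}
  {1} -< {1,2}
  {1} -< {1,3}
  {2} -< {1,2}
  {2} -< {2,3}
  {3} -< {1,3}
  ...4 more
Total: 12


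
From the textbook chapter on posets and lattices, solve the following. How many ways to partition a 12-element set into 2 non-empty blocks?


S(n,k) = k*S(n-1,k) + S(n-1,k-1).
S(11,2) = 1023, S(11,1) = 1
S(12,2) = 2*1023 + 1 = 2046 + 1
S(12,2) = 2047


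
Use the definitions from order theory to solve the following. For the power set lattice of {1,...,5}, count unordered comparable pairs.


A comparable pair {a,b} has a < b or b < a in the order.
Count unordered pairs where one element is strictly below the other.
Examples: {{},{1}}, {{},{2}}, {{},{3}}, {{},{4}}, ...
Total comparable pairs: 211


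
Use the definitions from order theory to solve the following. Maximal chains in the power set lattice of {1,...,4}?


A maximal chain goes from the minimum element to a maximal element via cover relations.
Counting all min-to-max paths in the cover graph.
Total maximal chains: 24


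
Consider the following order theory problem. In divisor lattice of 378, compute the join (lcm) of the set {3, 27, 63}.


In a divisor lattice, join = lcm (least common multiple).
Compute lcm iteratively: start with first element, then lcm(current, next).
Elements: [3, 27, 63]
lcm(3,27) = 27
lcm(27,63) = 189
Final lcm = 189


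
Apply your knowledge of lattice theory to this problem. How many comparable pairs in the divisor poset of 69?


A comparable pair {a,b} has a < b or b < a in the order.
Count unordered pairs where one element is strictly below the other.
Examples: {1,3}, {1,23}, {1,69}, {3,69}, ...
Total comparable pairs: 5


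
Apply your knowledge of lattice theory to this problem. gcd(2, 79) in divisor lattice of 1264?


Meet=gcd.
gcd(2,79)=1


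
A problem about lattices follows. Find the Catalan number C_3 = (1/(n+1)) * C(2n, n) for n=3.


C(n) = C(2n, n) / (n+1).
C(6, 3) = 20
C(3) = 20 / 4 = 5


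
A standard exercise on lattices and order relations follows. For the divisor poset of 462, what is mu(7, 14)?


In a divisor lattice, mu(a,b) = mu(b/a) where mu is the classical Mobius function.
b/a = 14/7 = 2
Prime factorization of 2: primes [2]
2 is squarefree with 1 prime factor(s), so mu(2) = (-1)^1 = -1


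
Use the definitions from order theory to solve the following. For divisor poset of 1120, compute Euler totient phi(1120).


phi(n) = n * prod_{p|n} (1 - 1/p).
Prime divisors of 1120: [2, 5, 7]
phi(1120) = 1120 * (1 - 1/2) * (1 - 1/5) * (1 - 1/7)
phi(1120) = 384


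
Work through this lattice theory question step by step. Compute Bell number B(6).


B(n) = number of set partitions of an n-element set.
B(n) satisfies the recurrence: B(n+1) = sum_k C(n,k)*B(k).
B(6) = 203


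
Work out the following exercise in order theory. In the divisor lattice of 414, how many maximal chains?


A maximal chain goes from the minimum element to a maximal element via cover relations.
Counting all min-to-max paths in the cover graph.
Total maximal chains: 12


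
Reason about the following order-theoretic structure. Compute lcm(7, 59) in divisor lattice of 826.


In a divisor lattice, join = lcm (least common multiple).
gcd(7,59) = 1
lcm(7,59) = 7*59/gcd = 413/1 = 413


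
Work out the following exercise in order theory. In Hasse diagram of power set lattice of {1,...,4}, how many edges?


A cover relation a -< b holds when a < b with no c strictly between.
Cover relations:
  {} -< {1}
  {} -< {2}
  {} -< {3}
  {} -< {4}
  {1} -< {1,2}
  {1} -< {1,3}
  {1} -< {1,4}
  {2} -< {1,2}
  ...24 more
Total: 32


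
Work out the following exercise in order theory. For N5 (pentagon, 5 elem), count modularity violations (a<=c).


Modular law: if a <= c then a v (b ^ c) = (a v b) ^ c.
Check all triples (a,b,c) with a <= c among 5 elements.
  e.g. a=a, b=c, c=b: lhs=a != rhs=b
Total violating triples: 1


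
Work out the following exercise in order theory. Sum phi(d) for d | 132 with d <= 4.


Divisors of 132 up to 4: [1, 2, 3, 4]
phi values: [1, 1, 2, 2]
Sum = 6


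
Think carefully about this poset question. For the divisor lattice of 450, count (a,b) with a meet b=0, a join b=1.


Complement pair (a,b): a meet b = bottom, a join b = top.
Here: gcd(a,b)=1 and lcm(a,b)=450, i.e. a*b=450 with a,b coprime.
Pairs found: (1,450), (2,225), (9,50), (18,25), ... (4 more)
Total ordered pairs: 8


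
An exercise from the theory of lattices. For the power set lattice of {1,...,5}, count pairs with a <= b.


The order relation is {(a,b) : a <= b}, reflexive so it includes (a,a).
Examples: ({},{}), ({},{1,2}), ({},{1,2,3}), ({},{1,2,3,4}), ({},{1,2,3,4,5}), ...
Total ordered pairs: 243


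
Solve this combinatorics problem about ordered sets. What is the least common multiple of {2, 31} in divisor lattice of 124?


In a divisor lattice, join = lcm (least common multiple).
Compute lcm iteratively: start with first element, then lcm(current, next).
Elements: [2, 31]
lcm(2,31) = 62
Final lcm = 62


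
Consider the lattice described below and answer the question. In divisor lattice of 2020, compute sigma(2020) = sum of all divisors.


sigma(n) = sum of divisors.
Divisors of 2020: [1, 2, 4, 5, 10, 20, 101, 202, 404, 505, 1010, 2020]
Sum = 4284


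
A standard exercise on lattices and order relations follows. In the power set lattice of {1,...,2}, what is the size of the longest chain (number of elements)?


A chain is a totally ordered subset; we count the number of elements in a maximum chain.
Compute, for each element x, the size of the longest chain ending at x:
  {}: 1
  {1}: 2
  {2}: 2
  {1,2}: 3
A maximum chain: {} < {1} < {1,2}
Number of elements in the longest chain: 3


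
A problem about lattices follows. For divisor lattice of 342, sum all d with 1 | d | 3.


Interval [1,3] in divisors of 342: [1, 3]
Sum = 4


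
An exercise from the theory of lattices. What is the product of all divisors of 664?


Divisors of 664: [1, 2, 4, 8, 83, 166, 332, 664]
Product = n^(d(n)/2) = 664^(8/2)
Product = 194389282816


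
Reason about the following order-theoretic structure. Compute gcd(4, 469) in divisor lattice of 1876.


In a divisor lattice, meet = gcd (greatest common divisor).
By Euclidean algorithm or factoring: gcd(4,469) = 1


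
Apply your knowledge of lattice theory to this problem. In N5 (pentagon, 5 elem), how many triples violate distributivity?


Distributive law: a ^ (b v c) = (a ^ b) v (a ^ c).
Check all 5^3 = 125 ordered triples (a,b,c).
  e.g. a=b, b=a, c=c: lhs=b != rhs=a
  e.g. a=b, b=c, c=a: lhs=b != rhs=a
Total violating triples: 2


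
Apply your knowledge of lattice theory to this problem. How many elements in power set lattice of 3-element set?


Power set = 2^n.
2^3 = 8


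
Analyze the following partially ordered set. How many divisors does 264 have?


Divisors of 264: [1, 2, 3, 4, 6, 8, 11, 12, 22, 24, 33, 44, 66, 88, 132, 264]
Count: 16


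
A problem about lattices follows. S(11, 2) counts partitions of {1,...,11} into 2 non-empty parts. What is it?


S(n,k) = k*S(n-1,k) + S(n-1,k-1).
S(10,2) = 511, S(10,1) = 1
S(11,2) = 2*511 + 1 = 1022 + 1
S(11,2) = 1023


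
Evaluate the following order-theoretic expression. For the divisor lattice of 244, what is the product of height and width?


Height = length of longest chain minus 1; width = size of largest antichain.
A maximum chain: 1 | 61 | 122 | 244  (height 3).
A maximum antichain: {2, 61}  (width 2).
Product = 3 * 2 = 6


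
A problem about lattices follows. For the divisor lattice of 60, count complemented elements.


An element a is complemented if some b has a meet b = bottom, a join b = top.
a is complemented iff gcd(a, n/a)=1, i.e. a is a unitary divisor of 60.
Complemented elements: 1, 3, 4, 5, 12, 15, ... (2 more)
Count: 8


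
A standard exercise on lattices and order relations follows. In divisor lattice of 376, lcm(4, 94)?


Join=lcm.
gcd(4,94)=2
lcm=188


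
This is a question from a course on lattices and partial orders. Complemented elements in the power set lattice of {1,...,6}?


An element a is complemented if some b has a meet b = bottom, a join b = top.
every subset A has complement S\A, so all elements are complemented.
Complemented elements: {}, {1}, {2}, {3}, {4}, {5}, ... (58 more)
Count: 64


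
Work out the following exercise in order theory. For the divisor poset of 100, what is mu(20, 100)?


In a divisor lattice, mu(a,b) = mu(b/a) where mu is the classical Mobius function.
b/a = 100/20 = 5
Prime factorization of 5: primes [5]
5 is squarefree with 1 prime factor(s), so mu(5) = (-1)^1 = -1


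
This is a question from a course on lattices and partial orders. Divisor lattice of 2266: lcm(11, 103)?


Join=lcm.
gcd(11,103)=1
lcm=1133


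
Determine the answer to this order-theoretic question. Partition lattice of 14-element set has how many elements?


B(n) = number of set partitions of an n-element set.
B(n) satisfies the recurrence: B(n+1) = sum_k C(n,k)*B(k).
B(14) = 190899322


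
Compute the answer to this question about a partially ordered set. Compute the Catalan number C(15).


C(n) = C(2n, n) / (n+1).
C(30, 15) = 155117520
C(15) = 155117520 / 16 = 9694845


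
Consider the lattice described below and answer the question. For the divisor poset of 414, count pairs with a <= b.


The order relation is {(a,b) : a <= b}, reflexive so it includes (a,a).
Examples: (1,1), (1,138), (1,18), (1,2), (1,207), ...
Total ordered pairs: 54


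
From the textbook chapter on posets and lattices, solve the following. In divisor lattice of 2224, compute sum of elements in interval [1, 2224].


Interval [1,2224] in divisors of 2224: [1, 2, 4, 8, 16, 139, 278, 556, 1112, 2224]
Sum = 4340


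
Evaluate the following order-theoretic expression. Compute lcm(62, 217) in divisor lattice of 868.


In a divisor lattice, join = lcm (least common multiple).
gcd(62,217) = 31
lcm(62,217) = 62*217/gcd = 13454/31 = 434


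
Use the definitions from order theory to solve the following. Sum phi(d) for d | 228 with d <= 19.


Divisors of 228 up to 19: [1, 2, 3, 4, 6, 12, 19]
phi values: [1, 1, 2, 2, 2, 4, 18]
Sum = 30


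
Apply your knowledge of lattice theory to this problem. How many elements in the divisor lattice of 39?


Divisors of 39: [1, 3, 13, 39]
Count: 4


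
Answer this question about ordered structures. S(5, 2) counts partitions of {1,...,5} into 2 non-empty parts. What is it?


S(n,k) = k*S(n-1,k) + S(n-1,k-1).
S(4,2) = 7, S(4,1) = 1
S(5,2) = 2*7 + 1 = 14 + 1
S(5,2) = 15


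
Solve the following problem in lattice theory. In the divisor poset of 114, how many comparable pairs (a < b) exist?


A comparable pair {a,b} has a < b or b < a in the order.
Count unordered pairs where one element is strictly below the other.
Examples: {1,2}, {1,3}, {1,6}, {1,19}, ...
Total comparable pairs: 19


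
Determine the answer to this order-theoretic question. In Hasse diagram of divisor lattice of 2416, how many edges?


A cover relation a -< b holds when a < b with no c strictly between.
Cover relations:
  1 -< 2
  1 -< 151
  2 -< 4
  2 -< 302
  4 -< 8
  4 -< 604
  8 -< 16
  8 -< 1208
  ...5 more
Total: 13


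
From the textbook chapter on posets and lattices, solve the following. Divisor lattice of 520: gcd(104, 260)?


Meet=gcd.
gcd(104,260)=52


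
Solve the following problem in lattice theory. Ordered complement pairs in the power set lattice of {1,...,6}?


Complement pair (a,b): a meet b = bottom, a join b = top.
Here: A intersect B = {} and A union B = {1,...,6}.
Pairs found: ({},{1,2,3,4,5,6}), ({1},{2,3,4,5,6}), ({2},{1,3,4,5,6}), ({3},{1,2,4,5,6}), ... (60 more)
Total ordered pairs: 64


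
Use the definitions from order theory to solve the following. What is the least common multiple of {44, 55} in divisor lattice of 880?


In a divisor lattice, join = lcm (least common multiple).
Compute lcm iteratively: start with first element, then lcm(current, next).
Elements: [44, 55]
lcm(44,55) = 220
Final lcm = 220


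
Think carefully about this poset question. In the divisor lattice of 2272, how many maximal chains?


A maximal chain goes from the minimum element to a maximal element via cover relations.
Counting all min-to-max paths in the cover graph.
Total maximal chains: 6


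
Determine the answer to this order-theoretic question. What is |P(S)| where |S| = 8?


Power set = 2^n.
2^8 = 256


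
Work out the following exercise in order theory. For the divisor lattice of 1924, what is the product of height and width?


Height = length of longest chain minus 1; width = size of largest antichain.
A maximum chain: 1 | 37 | 481 | 962 | 1924  (height 4).
A maximum antichain: {4, 26, 74, 481}  (width 4).
Product = 4 * 4 = 16


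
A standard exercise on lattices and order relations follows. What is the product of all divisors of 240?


Divisors of 240: [1, 2, 3, 4, 5, 6, 8, 10, 12, 15, 16, 20, 24, 30, 40, 48, 60, 80, 120, 240]
Product = n^(d(n)/2) = 240^(20/2)
Product = 634033809653760000000000


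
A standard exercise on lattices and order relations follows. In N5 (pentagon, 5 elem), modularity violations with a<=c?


Modular law: if a <= c then a v (b ^ c) = (a v b) ^ c.
Check all triples (a,b,c) with a <= c among 5 elements.
  e.g. a=a, b=c, c=b: lhs=a != rhs=b
Total violating triples: 1


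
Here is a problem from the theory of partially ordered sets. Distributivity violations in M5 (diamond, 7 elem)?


Distributive law: a ^ (b v c) = (a ^ b) v (a ^ c).
Check all 7^3 = 343 ordered triples (a,b,c).
  e.g. a=a1, b=a2, c=a3: lhs=a1 != rhs=0
  e.g. a=a1, b=a2, c=a4: lhs=a1 != rhs=0
Total violating triples: 60


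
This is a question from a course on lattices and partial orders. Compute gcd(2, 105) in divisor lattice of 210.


In a divisor lattice, meet = gcd (greatest common divisor).
By Euclidean algorithm or factoring: gcd(2,105) = 1


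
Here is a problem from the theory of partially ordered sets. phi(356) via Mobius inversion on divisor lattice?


phi(n) = n * prod_{p|n} (1 - 1/p).
Prime divisors of 356: [2, 89]
phi(356) = 356 * (1 - 1/2) * (1 - 1/89)
phi(356) = 176


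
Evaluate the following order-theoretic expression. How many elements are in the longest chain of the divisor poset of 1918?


A chain is a totally ordered subset; we count the number of elements in a maximum chain.
Compute, for each element x, the size of the longest chain ending at x:
  1: 1
  2: 2
  7: 2
  137: 2
  14: 3
  274: 3
  ...
A maximum chain: 1 < 2 < 14 < 1918
Number of elements in the longest chain: 4


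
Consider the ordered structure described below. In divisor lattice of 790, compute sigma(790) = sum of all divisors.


sigma(n) = sum of divisors.
Divisors of 790: [1, 2, 5, 10, 79, 158, 395, 790]
Sum = 1440


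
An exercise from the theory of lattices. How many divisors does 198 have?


Divisors of 198: [1, 2, 3, 6, 9, 11, 18, 22, 33, 66, 99, 198]
Count: 12


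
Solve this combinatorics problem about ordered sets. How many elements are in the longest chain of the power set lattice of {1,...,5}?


A chain is a totally ordered subset; we count the number of elements in a maximum chain.
Compute, for each element x, the size of the longest chain ending at x:
  {}: 1
  {1}: 2
  {2}: 2
  {3}: 2
  {4}: 2
  {5}: 2
  ...
A maximum chain: {} < {1} < {1,2} < {1,2,3} < {1,2,3,4} < {1,2,3,4,5}
Number of elements in the longest chain: 6


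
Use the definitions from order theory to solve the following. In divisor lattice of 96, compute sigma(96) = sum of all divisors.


sigma(n) = sum of divisors.
Divisors of 96: [1, 2, 3, 4, 6, 8, 12, 16, 24, 32, 48, 96]
Sum = 252


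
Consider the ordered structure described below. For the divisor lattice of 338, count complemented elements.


An element a is complemented if some b has a meet b = bottom, a join b = top.
a is complemented iff gcd(a, n/a)=1, i.e. a is a unitary divisor of 338.
Complemented elements: 1, 2, 169, 338
Count: 4


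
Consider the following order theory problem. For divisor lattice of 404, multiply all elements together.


Divisors of 404: [1, 2, 4, 101, 202, 404]
Product = n^(d(n)/2) = 404^(6/2)
Product = 65939264


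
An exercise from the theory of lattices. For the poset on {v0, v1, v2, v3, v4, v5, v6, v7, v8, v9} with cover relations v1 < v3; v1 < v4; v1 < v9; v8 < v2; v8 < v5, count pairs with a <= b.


The order relation is {(a,b) : a <= b}, reflexive so it includes (a,a).
Examples: (v0,v0), (v1,v1), (v1,v3), (v1,v4), (v1,v9), ...
Total ordered pairs: 15


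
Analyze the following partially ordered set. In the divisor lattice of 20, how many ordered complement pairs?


Complement pair (a,b): a meet b = bottom, a join b = top.
Here: gcd(a,b)=1 and lcm(a,b)=20, i.e. a*b=20 with a,b coprime.
Pairs found: (1,20), (4,5), (5,4), (20,1)
Total ordered pairs: 4
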